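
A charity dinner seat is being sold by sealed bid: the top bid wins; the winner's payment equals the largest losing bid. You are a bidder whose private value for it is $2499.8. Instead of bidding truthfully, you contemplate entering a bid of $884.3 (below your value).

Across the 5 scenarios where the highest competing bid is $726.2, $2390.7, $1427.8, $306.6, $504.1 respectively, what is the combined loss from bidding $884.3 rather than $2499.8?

$1181.1

The deviation costs you only when the competing bid falls strictly between $884.3 and $2499.8; elsewhere both bids give the same outcome.
$726.2: outcomes coincide → loss $0.
$2390.7: truthful payoff $109.1, deviation payoff $0 → loss $109.1.
$1427.8: truthful payoff $1072, deviation payoff $0 → loss $1072.
$306.6: outcomes coincide → loss $0.
$504.1: outcomes coincide → loss $0.
Total loss = $109.1 + $1072 = $1181.1.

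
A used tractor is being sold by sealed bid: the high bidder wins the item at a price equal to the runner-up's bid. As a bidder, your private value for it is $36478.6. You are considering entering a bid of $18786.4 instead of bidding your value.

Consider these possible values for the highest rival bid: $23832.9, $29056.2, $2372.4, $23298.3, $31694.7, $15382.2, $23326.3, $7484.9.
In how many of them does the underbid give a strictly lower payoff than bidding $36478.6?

5

The deviation hurts exactly when the highest competing bid lies strictly between $18786.4 and $36478.6 — underbidding then forfeits a profitable win.
$23832.9: inside the interval → strictly worse (loss $12645.7).
$29056.2: inside the interval → strictly worse (loss $7422.4).
$2372.4: below both → same outcome either way.
$23298.3: inside the interval → strictly worse (loss $13180.3).
$31694.7: inside the interval → strictly worse (loss $4783.9).
$15382.2: below both → same outcome either way.
$23326.3: inside the interval → strictly worse (loss $13152.3).
$7484.9: below both → same outcome either way.
Count: 5.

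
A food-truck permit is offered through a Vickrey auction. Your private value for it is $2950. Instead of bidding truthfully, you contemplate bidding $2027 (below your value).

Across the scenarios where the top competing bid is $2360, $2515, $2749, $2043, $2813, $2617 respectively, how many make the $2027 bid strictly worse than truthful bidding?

6

The deviation hurts exactly when the highest competing bid lies strictly between $2027 and $2950 — underbidding then forfeits a profitable win.
$2360: inside the interval → strictly worse (loss $590).
$2515: inside the interval → strictly worse (loss $435).
$2749: inside the interval → strictly worse (loss $201).
$2043: inside the interval → strictly worse (loss $907).
$2813: inside the interval → strictly worse (loss $137).
$2617: inside the interval → strictly worse (loss $333).
Count: 6.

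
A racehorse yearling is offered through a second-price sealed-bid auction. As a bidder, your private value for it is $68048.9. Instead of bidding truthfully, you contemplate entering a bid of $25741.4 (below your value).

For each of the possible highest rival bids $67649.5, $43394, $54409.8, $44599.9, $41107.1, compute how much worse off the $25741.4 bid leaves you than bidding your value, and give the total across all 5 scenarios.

$89084.2

The deviation costs you only when the competing bid falls strictly between $25741.4 and $68048.9; elsewhere both bids give the same outcome.
$67649.5: truthful payoff $399.4, deviation payoff $0 → loss $399.4.
$43394: truthful payoff $24654.9, deviation payoff $0 → loss $24654.9.
$54409.8: truthful payoff $13639.1, deviation payoff $0 → loss $13639.1.
$44599.9: truthful payoff $23449, deviation payoff $0 → loss $23449.
$41107.1: truthful payoff $26941.8, deviation payoff $0 → loss $26941.8.
Total loss = $399.4 + $24654.9 + $13639.1 + $23449 + $26941.8 = $89084.2.
Truthful bidding weakly dominates here: raising your bid can only win items priced above your value, and lowering it can only forfeit items priced below.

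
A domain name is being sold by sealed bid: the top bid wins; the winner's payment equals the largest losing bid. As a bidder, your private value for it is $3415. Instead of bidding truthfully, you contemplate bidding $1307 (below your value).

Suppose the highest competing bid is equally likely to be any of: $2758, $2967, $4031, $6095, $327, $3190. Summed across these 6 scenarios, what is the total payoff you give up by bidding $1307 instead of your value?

The deviation costs you only when the competing bid falls strictly between $1307 and $3415; elsewhere both bids give the same outcome.
$2758: truthful payoff $657, deviation payoff $0 → loss $657.
$2967: truthful payoff $448, deviation payoff $0 → loss $448.
$4031: outcomes coincide → loss $0.
$6095: outcomes coincide → loss $0.
$327: outcomes coincide → loss $0.
$3190: truthful payoff $225, deviation payoff $0 → loss $225.
Total loss = $657 + $448 + $225 = $1330.

$1330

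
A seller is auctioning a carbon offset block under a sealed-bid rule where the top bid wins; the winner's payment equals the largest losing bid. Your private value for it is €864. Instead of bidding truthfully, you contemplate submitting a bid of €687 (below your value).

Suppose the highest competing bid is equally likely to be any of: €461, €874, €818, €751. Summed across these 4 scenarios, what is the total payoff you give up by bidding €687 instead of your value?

The deviation costs you only when the competing bid falls strictly between €687 and €864; elsewhere both bids give the same outcome.
€461: outcomes coincide → loss €0.
€874: outcomes coincide → loss €0.
€818: truthful payoff €46, deviation payoff €0 → loss €46.
€751: truthful payoff €113, deviation payoff €0 → loss €113.
Total loss = €46 + €113 = €159.

€159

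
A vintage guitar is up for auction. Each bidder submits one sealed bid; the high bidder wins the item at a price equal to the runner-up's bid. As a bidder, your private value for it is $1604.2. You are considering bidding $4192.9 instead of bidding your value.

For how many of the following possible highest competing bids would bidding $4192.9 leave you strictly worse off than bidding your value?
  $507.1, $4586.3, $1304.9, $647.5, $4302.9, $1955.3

The deviation hurts exactly when the highest competing bid lies strictly between $1604.2 and $4192.9 — overbidding then wins at a price above your value.
$507.1: below both → same outcome either way.
$4586.3: above both → same outcome either way.
$1304.9: below both → same outcome either way.
$647.5: below both → same outcome either way.
$4302.9: above both → same outcome either way.
$1955.3: inside the interval → strictly worse (loss $351.1).
Count: 1.

1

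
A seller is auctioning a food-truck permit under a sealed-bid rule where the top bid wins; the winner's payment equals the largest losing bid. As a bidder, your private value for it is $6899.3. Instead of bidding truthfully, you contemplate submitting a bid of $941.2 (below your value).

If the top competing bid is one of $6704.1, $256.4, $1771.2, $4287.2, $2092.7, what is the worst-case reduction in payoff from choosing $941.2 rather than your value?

$6704.1: truthful gives $195.2, deviation gives $0 → loss $195.2.
$256.4: same outcome either way → loss $0.
$1771.2: truthful gives $5128.1, deviation gives $0 → loss $5128.1.
$4287.2: truthful gives $2612.1, deviation gives $0 → loss $2612.1.
$2092.7: truthful gives $4806.6, deviation gives $0 → loss $4806.6.
Maximum loss: $5128.1.

$5128.1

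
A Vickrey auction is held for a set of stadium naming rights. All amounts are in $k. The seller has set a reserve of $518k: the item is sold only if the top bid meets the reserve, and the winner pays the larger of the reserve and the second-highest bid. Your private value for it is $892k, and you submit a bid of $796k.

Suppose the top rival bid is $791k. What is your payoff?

$101k

Your bid $796k is the highest and exceeds the reserve.
Price = max(second-highest bid, reserve) = max($791k, $518k) = $791k.
Payoff = $892k − $791k = $101k.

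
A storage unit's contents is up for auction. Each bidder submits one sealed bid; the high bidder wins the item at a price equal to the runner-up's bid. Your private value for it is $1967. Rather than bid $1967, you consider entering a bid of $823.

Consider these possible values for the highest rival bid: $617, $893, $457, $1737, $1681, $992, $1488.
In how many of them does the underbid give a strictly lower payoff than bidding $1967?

The deviation hurts exactly when the highest competing bid lies strictly between $823 and $1967 — underbidding then forfeits a profitable win.
$617: below both → same outcome either way.
$893: inside the interval → strictly worse (loss $1074).
$457: below both → same outcome either way.
$1737: inside the interval → strictly worse (loss $230).
$1681: inside the interval → strictly worse (loss $286).
$992: inside the interval → strictly worse (loss $975).
$1488: inside the interval → strictly worse (loss $479).
Count: 5.

5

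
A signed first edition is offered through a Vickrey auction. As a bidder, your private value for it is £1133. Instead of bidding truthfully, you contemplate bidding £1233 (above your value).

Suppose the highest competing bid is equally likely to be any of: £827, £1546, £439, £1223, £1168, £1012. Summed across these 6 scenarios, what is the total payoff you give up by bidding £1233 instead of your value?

£125

The deviation costs you only when the competing bid falls strictly between £1133 and £1233; elsewhere both bids give the same outcome.
£827: outcomes coincide → loss £0.
£1546: outcomes coincide → loss £0.
£439: outcomes coincide → loss £0.
£1223: truthful payoff £0, deviation payoff −£90 → loss £90.
£1168: truthful payoff £0, deviation payoff −£35 → loss £35.
£1012: outcomes coincide → loss £0.
Total loss = £90 + £35 = £125.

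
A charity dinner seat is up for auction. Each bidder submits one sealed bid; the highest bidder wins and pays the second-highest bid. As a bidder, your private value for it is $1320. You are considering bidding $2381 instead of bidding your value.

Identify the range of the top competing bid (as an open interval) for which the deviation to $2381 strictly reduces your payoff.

($1320, $2381)

If the competing bid is below $1320, both bids win at the same price — no difference.
If it is above $2381, both bids lose — no difference.
If it lies strictly between $1320 and $2381, bidding your value loses (payoff 0) while bidding $2381 wins at a price above your value (payoff negative).
So the deviation strictly hurts on the open interval ($1320, $2381).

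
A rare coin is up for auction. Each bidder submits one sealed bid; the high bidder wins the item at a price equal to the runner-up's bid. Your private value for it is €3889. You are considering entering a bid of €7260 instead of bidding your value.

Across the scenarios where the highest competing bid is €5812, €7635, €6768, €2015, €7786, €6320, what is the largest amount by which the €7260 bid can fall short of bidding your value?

€5812: truthful gives €0, deviation gives −€1923 → loss €1923.
€7635: same outcome either way → loss €0.
€6768: truthful gives €0, deviation gives −€2879 → loss €2879.
€2015: same outcome either way → loss €0.
€7786: same outcome either way → loss €0.
€6320: truthful gives €0, deviation gives −€2431 → loss €2431.
Maximum loss: €2879.

€2879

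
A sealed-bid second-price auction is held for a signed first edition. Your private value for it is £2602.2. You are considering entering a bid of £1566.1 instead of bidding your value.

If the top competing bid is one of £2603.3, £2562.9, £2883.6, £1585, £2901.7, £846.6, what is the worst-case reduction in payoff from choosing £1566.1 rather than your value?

£1017.2

£2603.3: same outcome either way → loss £0.
£2562.9: truthful gives £39.3, deviation gives £0 → loss £39.3.
£2883.6: same outcome either way → loss £0.
£1585: truthful gives £1017.2, deviation gives £0 → loss £1017.2.
£2901.7: same outcome either way → loss £0.
£846.6: same outcome either way → loss £0.
Maximum loss: £1017.2.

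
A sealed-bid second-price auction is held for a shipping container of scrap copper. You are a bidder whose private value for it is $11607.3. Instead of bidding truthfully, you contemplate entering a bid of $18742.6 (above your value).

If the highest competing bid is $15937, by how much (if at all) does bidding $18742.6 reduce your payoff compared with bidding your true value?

Bidding your value $11607.3: you lose (since $11607.3 < $15937). Payoff $0.
Bidding $18742.6: you win and pay $15937. Payoff $11607.3 − $15937 = −$4329.7.
The competing bid $15937 lies between your value and your inflated bid, so overbidding wins an item priced above your value.
Loss from deviating = $0 − (−$4329.7) = $4329.7.
Truthful bidding weakly dominates here: raising your bid can only win items priced above your value, and lowering it can only forfeit items priced below.

$4329.7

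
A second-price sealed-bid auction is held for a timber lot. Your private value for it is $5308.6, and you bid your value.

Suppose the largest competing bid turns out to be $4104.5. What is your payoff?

$1204.1

Your bid $5308.6 exceeds the highest competing bid $4104.5, so you win.
In a second-price auction the winner pays the second-highest bid, $4104.5.
Payoff = value − price = $5308.6 − $4104.5 = $1204.1.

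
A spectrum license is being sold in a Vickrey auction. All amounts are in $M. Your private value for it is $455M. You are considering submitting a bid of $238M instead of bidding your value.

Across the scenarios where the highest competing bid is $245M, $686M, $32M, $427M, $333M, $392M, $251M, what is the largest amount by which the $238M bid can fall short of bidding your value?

$210M

$245M: truthful gives $210M, deviation gives $0M → loss $210M.
$686M: same outcome either way → loss $0M.
$32M: same outcome either way → loss $0M.
$427M: truthful gives $28M, deviation gives $0M → loss $28M.
$333M: truthful gives $122M, deviation gives $0M → loss $122M.
$392M: truthful gives $63M, deviation gives $0M → loss $63M.
$251M: truthful gives $204M, deviation gives $0M → loss $204M.
Maximum loss: $210M.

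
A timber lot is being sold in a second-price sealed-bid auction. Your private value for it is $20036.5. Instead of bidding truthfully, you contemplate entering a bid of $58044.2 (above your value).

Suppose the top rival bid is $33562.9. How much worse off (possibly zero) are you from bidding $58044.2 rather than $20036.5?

Bidding your value $20036.5: you lose (since $20036.5 < $33562.9). Payoff $0.
Bidding $58044.2: you win and pay $33562.9. Payoff $20036.5 − $33562.9 = −$13526.4.
The competing bid $33562.9 lies between your value and your inflated bid, so overbidding wins an item priced above your value.
Loss from deviating = $0 − (−$13526.4) = $13526.4.

$13526.4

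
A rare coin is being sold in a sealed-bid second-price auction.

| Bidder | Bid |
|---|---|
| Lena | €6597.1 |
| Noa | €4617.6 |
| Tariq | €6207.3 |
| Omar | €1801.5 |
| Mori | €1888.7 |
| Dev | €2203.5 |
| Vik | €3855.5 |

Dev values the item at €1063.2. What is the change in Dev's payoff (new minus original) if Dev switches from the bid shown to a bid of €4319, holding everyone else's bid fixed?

€0

The highest bid among the other bidders is €6597.1; Dev's bid doesn't change that.
Original bid €2203.5: Dev is not highest (top rival bid is €6597.1); payoff €0.
Alternative bid €4319: Dev is not highest (top rival bid is €6597.1); payoff €0.
Change in payoff = €0 − (€0) = €0.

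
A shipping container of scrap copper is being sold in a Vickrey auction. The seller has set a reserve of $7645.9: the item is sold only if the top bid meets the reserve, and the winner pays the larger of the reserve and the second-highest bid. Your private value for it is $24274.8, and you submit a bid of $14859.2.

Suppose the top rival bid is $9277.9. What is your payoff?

Your bid $14859.2 is the highest and exceeds the reserve.
Price = max(second-highest bid, reserve) = max($9277.9, $7645.9) = $9277.9.
Payoff = $24274.8 − $9277.9 = $14996.9.

$14996.9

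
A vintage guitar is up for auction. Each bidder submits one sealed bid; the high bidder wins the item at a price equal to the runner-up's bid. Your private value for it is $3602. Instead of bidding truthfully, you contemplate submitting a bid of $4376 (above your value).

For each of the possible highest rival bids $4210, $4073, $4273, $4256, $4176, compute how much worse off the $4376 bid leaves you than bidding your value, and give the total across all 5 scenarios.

$2978

The deviation costs you only when the competing bid falls strictly between $3602 and $4376; elsewhere both bids give the same outcome.
$4210: truthful payoff $0, deviation payoff −$608 → loss $608.
$4073: truthful payoff $0, deviation payoff −$471 → loss $471.
$4273: truthful payoff $0, deviation payoff −$671 → loss $671.
$4256: truthful payoff $0, deviation payoff −$654 → loss $654.
$4176: truthful payoff $0, deviation payoff −$574 → loss $574.
Total loss = $608 + $471 + $671 + $654 + $574 = $2978.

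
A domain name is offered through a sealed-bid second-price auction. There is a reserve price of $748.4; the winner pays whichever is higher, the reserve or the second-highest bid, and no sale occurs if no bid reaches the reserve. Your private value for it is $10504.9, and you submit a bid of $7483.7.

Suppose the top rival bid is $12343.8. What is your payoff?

Your bid $7483.7 is below the highest competing bid $12343.8, so you lose. Payoff $0.

$0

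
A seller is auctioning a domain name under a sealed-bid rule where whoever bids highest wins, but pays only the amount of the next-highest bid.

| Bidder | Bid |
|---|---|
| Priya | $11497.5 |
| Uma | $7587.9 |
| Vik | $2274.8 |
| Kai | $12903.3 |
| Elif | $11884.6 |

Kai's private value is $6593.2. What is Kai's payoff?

−$5291.4

Highest bid: Kai at $12903.3, so Kai wins.
Second-highest bid: Elif at $11884.6 — that is the price the winner pays.
Kai's payoff = value − price = $6593.2 − $11884.6 = −$5291.4.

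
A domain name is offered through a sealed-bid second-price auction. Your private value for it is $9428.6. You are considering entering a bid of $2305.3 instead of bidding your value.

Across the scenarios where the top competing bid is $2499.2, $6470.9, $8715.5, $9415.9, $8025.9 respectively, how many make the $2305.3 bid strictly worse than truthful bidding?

The deviation hurts exactly when the highest competing bid lies strictly between $2305.3 and $9428.6 — underbidding then forfeits a profitable win.
$2499.2: inside the interval → strictly worse (loss $6929.4).
$6470.9: inside the interval → strictly worse (loss $2957.7).
$8715.5: inside the interval → strictly worse (loss $713.1).
$9415.9: inside the interval → strictly worse (loss $12.7).
$8025.9: inside the interval → strictly worse (loss $1402.7).
Count: 5.

5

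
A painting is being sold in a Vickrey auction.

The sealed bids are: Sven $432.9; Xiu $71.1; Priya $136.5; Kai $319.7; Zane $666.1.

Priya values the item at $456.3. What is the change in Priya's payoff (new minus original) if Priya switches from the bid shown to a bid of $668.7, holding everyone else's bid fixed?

The highest bid among the other bidders is $666.1; Priya's bid doesn't change that.
Original bid $136.5: Priya is not highest (top rival bid is $666.1); payoff $0.
Alternative bid $668.7: Priya is highest, pays the top rival bid $666.1; payoff $456.3 − $666.1 = −$209.8.
Change in payoff = −$209.8 − ($0) = −$209.8.

−$209.8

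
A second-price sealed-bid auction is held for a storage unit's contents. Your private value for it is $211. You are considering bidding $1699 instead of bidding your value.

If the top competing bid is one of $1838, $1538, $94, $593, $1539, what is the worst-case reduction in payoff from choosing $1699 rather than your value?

$1328

$1838: same outcome either way → loss $0.
$1538: truthful gives $0, deviation gives −$1327 → loss $1327.
$94: same outcome either way → loss $0.
$593: truthful gives $0, deviation gives −$382 → loss $382.
$1539: truthful gives $0, deviation gives −$1328 → loss $1328.
Maximum loss: $1328.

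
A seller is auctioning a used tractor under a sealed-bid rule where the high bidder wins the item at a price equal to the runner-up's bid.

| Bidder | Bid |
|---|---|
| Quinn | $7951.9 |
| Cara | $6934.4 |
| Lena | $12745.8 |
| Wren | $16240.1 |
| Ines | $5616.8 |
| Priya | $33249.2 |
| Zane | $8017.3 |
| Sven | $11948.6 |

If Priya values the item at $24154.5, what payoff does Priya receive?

Highest bid: Priya at $33249.2, so Priya wins.
Second-highest bid: Wren at $16240.1 — that is the price the winner pays.
Priya's payoff = value − price = $24154.5 − $16240.1 = $7914.4.

$7914.4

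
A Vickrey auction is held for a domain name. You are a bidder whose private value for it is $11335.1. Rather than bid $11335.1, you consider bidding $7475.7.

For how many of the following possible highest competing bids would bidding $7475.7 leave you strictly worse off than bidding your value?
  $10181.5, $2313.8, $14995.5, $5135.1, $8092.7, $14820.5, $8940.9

The deviation hurts exactly when the highest competing bid lies strictly between $7475.7 and $11335.1 — underbidding then forfeits a profitable win.
$10181.5: inside the interval → strictly worse (loss $1153.6).
$2313.8: below both → same outcome either way.
$14995.5: above both → same outcome either way.
$5135.1: below both → same outcome either way.
$8092.7: inside the interval → strictly worse (loss $3242.4).
$14820.5: above both → same outcome either way.
$8940.9: inside the interval → strictly worse (loss $2394.2).
Count: 3.

3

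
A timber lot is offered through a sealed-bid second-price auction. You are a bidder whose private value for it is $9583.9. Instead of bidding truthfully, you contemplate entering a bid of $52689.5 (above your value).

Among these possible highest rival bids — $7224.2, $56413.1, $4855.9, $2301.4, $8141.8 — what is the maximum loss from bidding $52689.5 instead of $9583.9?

$0

$7224.2: same outcome either way → loss $0.
$56413.1: same outcome either way → loss $0.
$4855.9: same outcome either way → loss $0.
$2301.4: same outcome either way → loss $0.
$8141.8: same outcome either way → loss $0.
Maximum loss: $0.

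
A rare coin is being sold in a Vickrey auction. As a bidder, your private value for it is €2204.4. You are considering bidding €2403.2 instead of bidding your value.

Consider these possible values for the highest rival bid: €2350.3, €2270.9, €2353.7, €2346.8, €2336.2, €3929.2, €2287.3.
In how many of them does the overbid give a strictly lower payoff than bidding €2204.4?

The deviation hurts exactly when the highest competing bid lies strictly between €2204.4 and €2403.2 — overbidding then wins at a price above your value.
€2350.3: inside the interval → strictly worse (loss €145.9).
€2270.9: inside the interval → strictly worse (loss €66.5).
€2353.7: inside the interval → strictly worse (loss €149.3).
€2346.8: inside the interval → strictly worse (loss €142.4).
€2336.2: inside the interval → strictly worse (loss €131.8).
€3929.2: above both → same outcome either way.
€2287.3: inside the interval → strictly worse (loss €82.9).
Count: 6.

6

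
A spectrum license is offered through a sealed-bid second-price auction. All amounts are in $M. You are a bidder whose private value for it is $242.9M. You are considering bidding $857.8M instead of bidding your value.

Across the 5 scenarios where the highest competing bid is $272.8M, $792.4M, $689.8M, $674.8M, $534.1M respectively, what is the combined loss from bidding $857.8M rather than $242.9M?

$1749.4M

The deviation costs you only when the competing bid falls strictly between $242.9M and $857.8M; elsewhere both bids give the same outcome.
$272.8M: truthful payoff $0M, deviation payoff −$29.9M → loss $29.9M.
$792.4M: truthful payoff $0M, deviation payoff −$549.5M → loss $549.5M.
$689.8M: truthful payoff $0M, deviation payoff −$446.9M → loss $446.9M.
$674.8M: truthful payoff $0M, deviation payoff −$431.9M → loss $431.9M.
$534.1M: truthful payoff $0M, deviation payoff −$291.2M → loss $291.2M.
Total loss = $29.9M + $549.5M + $446.9M + $431.9M + $291.2M = $1749.4M.
In a second-price auction your bid sets only whether you win, not what you pay, so bidding your true value is weakly dominant.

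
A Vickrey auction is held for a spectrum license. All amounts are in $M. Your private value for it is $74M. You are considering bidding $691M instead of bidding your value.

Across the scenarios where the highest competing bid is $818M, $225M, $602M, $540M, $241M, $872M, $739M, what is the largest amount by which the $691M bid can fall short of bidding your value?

$818M: same outcome either way → loss $0M.
$225M: truthful gives $0M, deviation gives −$151M → loss $151M.
$602M: truthful gives $0M, deviation gives −$528M → loss $528M.
$540M: truthful gives $0M, deviation gives −$466M → loss $466M.
$241M: truthful gives $0M, deviation gives −$167M → loss $167M.
$872M: same outcome either way → loss $0M.
$739M: same outcome either way → loss $0M.
Maximum loss: $528M.

$528M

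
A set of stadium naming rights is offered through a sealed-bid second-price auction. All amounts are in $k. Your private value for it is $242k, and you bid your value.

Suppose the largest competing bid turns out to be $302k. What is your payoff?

Your bid $242k is below the highest competing bid $302k, so you lose.
A losing bidder pays nothing and receives nothing: payoff = $0k.

$0k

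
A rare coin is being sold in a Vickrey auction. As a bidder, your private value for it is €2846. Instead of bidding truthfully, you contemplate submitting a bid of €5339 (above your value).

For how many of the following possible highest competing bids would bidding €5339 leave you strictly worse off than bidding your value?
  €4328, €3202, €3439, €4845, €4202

The deviation hurts exactly when the highest competing bid lies strictly between €2846 and €5339 — overbidding then wins at a price above your value.
€4328: inside the interval → strictly worse (loss €1482).
€3202: inside the interval → strictly worse (loss €356).
€3439: inside the interval → strictly worse (loss €593).
€4845: inside the interval → strictly worse (loss €1999).
€4202: inside the interval → strictly worse (loss €1356).
Count: 5.

5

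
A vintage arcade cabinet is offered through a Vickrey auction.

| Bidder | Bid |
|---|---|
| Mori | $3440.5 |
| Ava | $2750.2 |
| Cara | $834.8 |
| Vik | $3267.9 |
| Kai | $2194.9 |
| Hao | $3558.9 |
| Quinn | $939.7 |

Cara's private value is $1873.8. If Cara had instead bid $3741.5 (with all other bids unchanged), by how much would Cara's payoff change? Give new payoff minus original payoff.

−$1685.1

The highest bid among the other bidders is $3558.9; Cara's bid doesn't change that.
Original bid $834.8: Cara is not highest (top rival bid is $3558.9); payoff $0.
Alternative bid $3741.5: Cara is highest, pays the top rival bid $3558.9; payoff $1873.8 − $3558.9 = −$1685.1.
Change in payoff = −$1685.1 − ($0) = −$1685.1.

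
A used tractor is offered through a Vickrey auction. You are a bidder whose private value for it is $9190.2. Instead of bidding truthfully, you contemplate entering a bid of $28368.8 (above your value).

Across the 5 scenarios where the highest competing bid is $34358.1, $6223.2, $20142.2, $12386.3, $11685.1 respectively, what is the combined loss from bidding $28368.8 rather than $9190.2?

The deviation costs you only when the competing bid falls strictly between $9190.2 and $28368.8; elsewhere both bids give the same outcome.
$34358.1: outcomes coincide → loss $0.
$6223.2: outcomes coincide → loss $0.
$20142.2: truthful payoff $0, deviation payoff −$10952 → loss $10952.
$12386.3: truthful payoff $0, deviation payoff −$3196.1 → loss $3196.1.
$11685.1: truthful payoff $0, deviation payoff −$2494.9 → loss $2494.9.
Total loss = $10952 + $3196.1 + $2494.9 = $16643.

$16643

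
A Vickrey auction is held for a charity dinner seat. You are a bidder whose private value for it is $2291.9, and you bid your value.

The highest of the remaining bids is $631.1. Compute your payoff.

$1660.8

Your bid $2291.9 exceeds the highest competing bid $631.1, so you win.
In a second-price auction the winner pays the second-highest bid, $631.1.
Payoff = value − price = $2291.9 − $631.1 = $1660.8.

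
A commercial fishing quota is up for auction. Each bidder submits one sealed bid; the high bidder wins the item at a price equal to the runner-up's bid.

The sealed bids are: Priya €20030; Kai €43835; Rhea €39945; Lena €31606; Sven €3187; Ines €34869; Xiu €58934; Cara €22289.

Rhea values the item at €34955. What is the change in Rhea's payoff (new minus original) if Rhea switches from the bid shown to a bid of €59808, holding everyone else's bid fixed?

The highest bid among the other bidders is €58934; Rhea's bid doesn't change that.
Original bid €39945: Rhea is not highest (top rival bid is €58934); payoff €0.
Alternative bid €59808: Rhea is highest, pays the top rival bid €58934; payoff €34955 − €58934 = −€23979.
Change in payoff = −€23979 − (€0) = −€23979.

−€23979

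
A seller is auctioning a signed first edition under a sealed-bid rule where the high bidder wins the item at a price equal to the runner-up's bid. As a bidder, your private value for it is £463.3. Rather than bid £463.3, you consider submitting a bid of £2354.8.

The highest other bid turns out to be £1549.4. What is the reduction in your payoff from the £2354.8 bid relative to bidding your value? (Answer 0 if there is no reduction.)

£1086.1

Bidding your value £463.3: you lose (since £463.3 < £1549.4). Payoff £0.
Bidding £2354.8: you win and pay £1549.4. Payoff £463.3 − £1549.4 = −£1086.1.
The competing bid £1549.4 lies between your value and your inflated bid, so overbidding wins an item priced above your value.
Loss from deviating = £0 − (−£1086.1) = £1086.1.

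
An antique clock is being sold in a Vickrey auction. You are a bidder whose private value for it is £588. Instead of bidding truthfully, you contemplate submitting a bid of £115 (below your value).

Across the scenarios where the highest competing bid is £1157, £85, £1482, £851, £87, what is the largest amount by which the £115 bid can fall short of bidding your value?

£0

£1157: same outcome either way → loss £0.
£85: same outcome either way → loss £0.
£1482: same outcome either way → loss £0.
£851: same outcome either way → loss £0.
£87: same outcome either way → loss £0.
Maximum loss: £0.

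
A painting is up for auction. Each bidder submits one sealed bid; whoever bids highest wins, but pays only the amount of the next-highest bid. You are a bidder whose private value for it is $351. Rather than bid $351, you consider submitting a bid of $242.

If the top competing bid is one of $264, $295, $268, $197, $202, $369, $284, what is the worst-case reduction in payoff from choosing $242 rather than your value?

$87

$264: truthful gives $87, deviation gives $0 → loss $87.
$295: truthful gives $56, deviation gives $0 → loss $56.
$268: truthful gives $83, deviation gives $0 → loss $83.
$197: same outcome either way → loss $0.
$202: same outcome either way → loss $0.
$369: same outcome either way → loss $0.
$284: truthful gives $67, deviation gives $0 → loss $67.
Maximum loss: $87.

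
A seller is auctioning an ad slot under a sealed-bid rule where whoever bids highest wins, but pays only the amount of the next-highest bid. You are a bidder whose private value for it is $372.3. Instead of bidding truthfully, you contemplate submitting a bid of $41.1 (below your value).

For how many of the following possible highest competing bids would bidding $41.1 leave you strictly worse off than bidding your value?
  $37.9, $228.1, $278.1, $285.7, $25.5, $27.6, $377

The deviation hurts exactly when the highest competing bid lies strictly between $41.1 and $372.3 — underbidding then forfeits a profitable win.
$37.9: below both → same outcome either way.
$228.1: inside the interval → strictly worse (loss $144.2).
$278.1: inside the interval → strictly worse (loss $94.2).
$285.7: inside the interval → strictly worse (loss $86.6).
$25.5: below both → same outcome either way.
$27.6: below both → same outcome either way.
$377: above both → same outcome either way.
Count: 3.

3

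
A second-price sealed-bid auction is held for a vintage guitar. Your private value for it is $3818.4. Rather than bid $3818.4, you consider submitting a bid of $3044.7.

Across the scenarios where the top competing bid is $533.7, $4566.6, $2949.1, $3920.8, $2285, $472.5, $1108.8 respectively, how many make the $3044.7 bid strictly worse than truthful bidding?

The deviation hurts exactly when the highest competing bid lies strictly between $3044.7 and $3818.4 — underbidding then forfeits a profitable win.
$533.7: below both → same outcome either way.
$4566.6: above both → same outcome either way.
$2949.1: below both → same outcome either way.
$3920.8: above both → same outcome either way.
$2285: below both → same outcome either way.
$472.5: below both → same outcome either way.
$1108.8: below both → same outcome either way.
Count: 0.

0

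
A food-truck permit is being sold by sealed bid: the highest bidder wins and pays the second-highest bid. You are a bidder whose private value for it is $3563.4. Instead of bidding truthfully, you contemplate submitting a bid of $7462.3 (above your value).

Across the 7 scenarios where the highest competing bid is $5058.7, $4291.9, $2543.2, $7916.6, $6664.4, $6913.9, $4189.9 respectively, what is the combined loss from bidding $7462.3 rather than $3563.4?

The deviation costs you only when the competing bid falls strictly between $3563.4 and $7462.3; elsewhere both bids give the same outcome.
$5058.7: truthful payoff $0, deviation payoff −$1495.3 → loss $1495.3.
$4291.9: truthful payoff $0, deviation payoff −$728.5 → loss $728.5.
$2543.2: outcomes coincide → loss $0.
$7916.6: outcomes coincide → loss $0.
$6664.4: truthful payoff $0, deviation payoff −$3101 → loss $3101.
$6913.9: truthful payoff $0, deviation payoff −$3350.5 → loss $3350.5.
$4189.9: truthful payoff $0, deviation payoff −$626.5 → loss $626.5.
Total loss = $1495.3 + $728.5 + $3101 + $3350.5 + $626.5 = $9301.8.
Truthful bidding weakly dominates here: raising your bid can only win items priced above your value, and lowering it can only forfeit items priced below.

$9301.8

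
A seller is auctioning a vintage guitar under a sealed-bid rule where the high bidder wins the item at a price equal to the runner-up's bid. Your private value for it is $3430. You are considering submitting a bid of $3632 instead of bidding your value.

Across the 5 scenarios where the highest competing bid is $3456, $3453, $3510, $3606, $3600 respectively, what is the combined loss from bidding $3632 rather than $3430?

The deviation costs you only when the competing bid falls strictly between $3430 and $3632; elsewhere both bids give the same outcome.
$3456: truthful payoff $0, deviation payoff −$26 → loss $26.
$3453: truthful payoff $0, deviation payoff −$23 → loss $23.
$3510: truthful payoff $0, deviation payoff −$80 → loss $80.
$3606: truthful payoff $0, deviation payoff −$176 → loss $176.
$3600: truthful payoff $0, deviation payoff −$170 → loss $170.
Total loss = $26 + $23 + $80 + $176 + $170 = $475.
Because the price is fixed by the runner-up's bid, deviating from your value can only change a good outcome into a bad one — never the reverse.

$475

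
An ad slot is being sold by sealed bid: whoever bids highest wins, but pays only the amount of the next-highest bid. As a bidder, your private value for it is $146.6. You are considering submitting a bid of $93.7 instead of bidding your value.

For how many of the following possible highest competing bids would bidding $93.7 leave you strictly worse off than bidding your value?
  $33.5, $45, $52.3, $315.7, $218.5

The deviation hurts exactly when the highest competing bid lies strictly between $93.7 and $146.6 — underbidding then forfeits a profitable win.
$33.5: below both → same outcome either way.
$45: below both → same outcome either way.
$52.3: below both → same outcome either way.
$315.7: above both → same outcome either way.
$218.5: above both → same outcome either way.
Count: 0.

0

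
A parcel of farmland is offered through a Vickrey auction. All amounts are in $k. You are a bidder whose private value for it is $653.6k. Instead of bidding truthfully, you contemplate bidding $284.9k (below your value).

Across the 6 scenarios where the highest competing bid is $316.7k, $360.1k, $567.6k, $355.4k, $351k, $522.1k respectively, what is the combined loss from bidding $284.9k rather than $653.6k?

The deviation costs you only when the competing bid falls strictly between $284.9k and $653.6k; elsewhere both bids give the same outcome.
$316.7k: truthful payoff $336.9k, deviation payoff $0k → loss $336.9k.
$360.1k: truthful payoff $293.5k, deviation payoff $0k → loss $293.5k.
$567.6k: truthful payoff $86k, deviation payoff $0k → loss $86k.
$355.4k: truthful payoff $298.2k, deviation payoff $0k → loss $298.2k.
$351k: truthful payoff $302.6k, deviation payoff $0k → loss $302.6k.
$522.1k: truthful payoff $131.5k, deviation payoff $0k → loss $131.5k.
Total loss = $336.9k + $293.5k + $86k + $298.2k + $302.6k + $131.5k = $1448.7k.

$1448.7k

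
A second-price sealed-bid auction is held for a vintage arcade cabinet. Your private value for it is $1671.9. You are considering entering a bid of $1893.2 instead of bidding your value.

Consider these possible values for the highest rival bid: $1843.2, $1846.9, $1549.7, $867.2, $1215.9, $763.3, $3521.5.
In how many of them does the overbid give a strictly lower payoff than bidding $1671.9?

2

The deviation hurts exactly when the highest competing bid lies strictly between $1671.9 and $1893.2 — overbidding then wins at a price above your value.
$1843.2: inside the interval → strictly worse (loss $171.3).
$1846.9: inside the interval → strictly worse (loss $175).
$1549.7: below both → same outcome either way.
$867.2: below both → same outcome either way.
$1215.9: below both → same outcome either way.
$763.3: below both → same outcome either way.
$3521.5: above both → same outcome either way.
Count: 2.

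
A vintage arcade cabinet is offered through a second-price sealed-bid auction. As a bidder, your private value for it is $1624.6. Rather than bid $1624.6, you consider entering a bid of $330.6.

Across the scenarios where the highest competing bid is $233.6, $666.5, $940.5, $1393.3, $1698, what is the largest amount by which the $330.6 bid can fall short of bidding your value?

$958.1

$233.6: same outcome either way → loss $0.
$666.5: truthful gives $958.1, deviation gives $0 → loss $958.1.
$940.5: truthful gives $684.1, deviation gives $0 → loss $684.1.
$1393.3: truthful gives $231.3, deviation gives $0 → loss $231.3.
$1698: same outcome either way → loss $0.
Maximum loss: $958.1.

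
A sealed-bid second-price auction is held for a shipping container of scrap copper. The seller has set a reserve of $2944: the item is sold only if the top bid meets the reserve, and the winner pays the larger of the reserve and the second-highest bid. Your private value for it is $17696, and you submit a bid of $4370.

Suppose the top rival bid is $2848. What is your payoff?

$14752

Your bid $4370 is the highest and exceeds the reserve.
Price = max(second-highest bid, reserve) = max($2848, $2944) = $2944.
Payoff = $17696 − $2944 = $14752.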